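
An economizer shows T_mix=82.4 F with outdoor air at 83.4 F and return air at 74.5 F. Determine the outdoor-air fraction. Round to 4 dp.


frac = (82.4 - 74.5) / (83.4 - 74.5) = 0.8876

0.8876


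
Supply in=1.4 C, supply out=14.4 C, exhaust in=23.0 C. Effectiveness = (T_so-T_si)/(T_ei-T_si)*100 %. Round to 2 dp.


eff = (14.4-1.4)/(23.0-1.4)*100 = 60.19 %

60.19 %


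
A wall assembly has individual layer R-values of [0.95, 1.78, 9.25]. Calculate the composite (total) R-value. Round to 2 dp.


R_total = 0.95 + 1.78 + 9.25 = 11.98

11.98


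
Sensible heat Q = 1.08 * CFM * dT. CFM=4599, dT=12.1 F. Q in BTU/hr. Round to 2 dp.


Q = 1.08 * 4599 * 12.1 = 60099.73 BTU/hr

60099.73 BTU/hr


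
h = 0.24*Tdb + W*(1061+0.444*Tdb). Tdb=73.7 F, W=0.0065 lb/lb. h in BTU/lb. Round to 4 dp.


h = 0.24*73.7 + 0.0065*(1061+0.444*73.7) = 24.7972 BTU/lb

24.7972 BTU/lb


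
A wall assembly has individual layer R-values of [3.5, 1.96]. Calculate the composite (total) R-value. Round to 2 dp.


R_total = 3.5 + 1.96 = 5.46

5.46


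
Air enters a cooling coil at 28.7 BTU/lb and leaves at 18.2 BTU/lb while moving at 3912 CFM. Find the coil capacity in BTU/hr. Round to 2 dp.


Q = 4.5 * 3912 * (28.7 - 18.2) = 184842.00 BTU/hr

184842.00 BTU/hr


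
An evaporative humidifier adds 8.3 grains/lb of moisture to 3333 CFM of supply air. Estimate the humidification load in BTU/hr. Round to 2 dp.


Q = 0.68 * 3333 * 8.3 = 18811.45 BTU/hr

18811.45 BTU/hr


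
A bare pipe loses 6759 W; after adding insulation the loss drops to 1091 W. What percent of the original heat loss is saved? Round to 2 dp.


Savings = ((6759-1091)/6759)*100 = 83.86 %

83.86 %


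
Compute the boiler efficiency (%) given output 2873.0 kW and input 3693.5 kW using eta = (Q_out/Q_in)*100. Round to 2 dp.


eta = (2873.0/3693.5)*100 = 77.79 %

77.79 %


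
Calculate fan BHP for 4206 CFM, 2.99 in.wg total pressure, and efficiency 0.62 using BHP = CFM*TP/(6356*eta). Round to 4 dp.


BHP = 4206 * 2.99 / (6356 * 0.62) = 3.1913 hp

3.1913 hp


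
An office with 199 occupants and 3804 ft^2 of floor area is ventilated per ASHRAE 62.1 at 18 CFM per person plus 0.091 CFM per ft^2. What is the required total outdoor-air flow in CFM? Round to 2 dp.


Total = 199*18 + 3804*0.091 = 3928.16 CFM

3928.16 CFM


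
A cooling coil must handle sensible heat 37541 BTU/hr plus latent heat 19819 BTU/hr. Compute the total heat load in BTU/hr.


Qt = 37541 + 19819 = 57360 BTU/hr

57360 BTU/hr


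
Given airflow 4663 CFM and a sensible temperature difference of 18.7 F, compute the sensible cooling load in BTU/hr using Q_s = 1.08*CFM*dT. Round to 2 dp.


Q = 1.08 * 4663 * 18.7 = 94173.95 BTU/hr

94173.95 BTU/hr


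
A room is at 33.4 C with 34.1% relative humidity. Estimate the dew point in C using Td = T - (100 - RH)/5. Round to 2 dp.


Td = 33.4 - (100-34.1)/5 = 20.22 C

20.22 C


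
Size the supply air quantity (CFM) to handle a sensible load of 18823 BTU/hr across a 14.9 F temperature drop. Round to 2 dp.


CFM = 18823 / (1.08 * 14.9) = 1169.71

1169.71 CFM


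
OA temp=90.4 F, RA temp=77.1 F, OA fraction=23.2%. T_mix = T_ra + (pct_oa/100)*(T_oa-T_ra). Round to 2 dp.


T_mix = 77.1 + (23.2/100)*(90.4-77.1) = 80.19 F

80.19 F


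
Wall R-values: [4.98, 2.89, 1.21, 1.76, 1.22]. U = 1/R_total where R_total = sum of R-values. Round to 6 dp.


R_total = 4.98 + 2.89 + 1.21 + 1.76 + 1.22 = 12.06
U = 1/12.06 = 0.082919

0.082919


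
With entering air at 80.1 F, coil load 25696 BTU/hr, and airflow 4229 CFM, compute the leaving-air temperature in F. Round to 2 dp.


dT = 25696/(1.08*4229) = 5.6261
T_leave = 80.1 - 5.6261 = 74.47 F

74.47 F


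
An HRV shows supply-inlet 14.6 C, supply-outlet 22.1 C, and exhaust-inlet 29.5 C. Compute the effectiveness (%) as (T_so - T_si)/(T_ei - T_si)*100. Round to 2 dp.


eff = (22.1-14.6)/(29.5-14.6)*100 = 50.34 %

50.34 %


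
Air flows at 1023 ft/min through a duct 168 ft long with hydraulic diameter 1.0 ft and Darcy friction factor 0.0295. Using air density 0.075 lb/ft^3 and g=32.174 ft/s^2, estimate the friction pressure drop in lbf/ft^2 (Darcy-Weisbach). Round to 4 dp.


v_fps = 1023/60 = 17.05 ft/s
dp = 0.0295*(168/1.0)*0.075*17.05^2/(2*32.174) = 1.6792 lbf/ft^2

1.6792 lbf/ft^2


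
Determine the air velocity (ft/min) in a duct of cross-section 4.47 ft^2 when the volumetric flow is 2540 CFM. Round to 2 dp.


V = 2540 / 4.47 = 568.23 ft/min

568.23 ft/min


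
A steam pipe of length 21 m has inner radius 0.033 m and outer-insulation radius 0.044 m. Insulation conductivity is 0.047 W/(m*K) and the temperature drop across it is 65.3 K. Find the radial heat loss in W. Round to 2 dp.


Q = 2*pi*0.047*21*65.3/ln(0.044/0.033) = 1407.66 W

1407.66 W


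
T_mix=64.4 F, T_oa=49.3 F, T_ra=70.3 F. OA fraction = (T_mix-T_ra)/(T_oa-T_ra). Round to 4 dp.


frac = (64.4 - 70.3) / (49.3 - 70.3) = 0.2810

0.2810


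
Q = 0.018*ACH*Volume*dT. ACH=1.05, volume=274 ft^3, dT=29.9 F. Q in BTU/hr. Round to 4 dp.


Q = 0.018 * 1.05 * 274 * 29.9 = 154.8401 BTU/hr

154.8401 BTU/hr


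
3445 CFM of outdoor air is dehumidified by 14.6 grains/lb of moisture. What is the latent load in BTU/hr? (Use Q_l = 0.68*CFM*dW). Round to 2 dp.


Q = 0.68 * 3445 * 14.6 = 34201.96 BTU/hr

34201.96 BTU/hr


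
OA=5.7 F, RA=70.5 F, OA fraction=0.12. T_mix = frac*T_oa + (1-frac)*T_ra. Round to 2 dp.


T_mix = 0.12*5.7 + 0.88*70.5 = 62.72 F

62.72 F


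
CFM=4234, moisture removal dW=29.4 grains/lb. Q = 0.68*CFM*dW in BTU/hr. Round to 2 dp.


Q = 0.68 * 4234 * 29.4 = 84646.13 BTU/hr

84646.13 BTU/hr


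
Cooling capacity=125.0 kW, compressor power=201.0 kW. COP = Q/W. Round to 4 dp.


COP = 125.0 / 201.0 = 0.6219

0.6219


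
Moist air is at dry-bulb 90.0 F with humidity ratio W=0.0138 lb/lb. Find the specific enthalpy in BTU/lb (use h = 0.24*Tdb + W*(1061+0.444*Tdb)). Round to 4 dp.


h = 0.24*90.0 + 0.0138*(1061+0.444*90.0) = 36.7932 BTU/lb

36.7932 BTU/lb


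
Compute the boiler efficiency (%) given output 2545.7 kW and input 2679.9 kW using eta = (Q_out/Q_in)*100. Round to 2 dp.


eta = (2545.7/2679.9)*100 = 94.99 %

94.99 %


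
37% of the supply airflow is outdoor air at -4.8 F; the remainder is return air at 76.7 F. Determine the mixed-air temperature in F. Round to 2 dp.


T_mix = 0.37*(-4.8) + 0.63*76.7 = 46.55 F

46.55 F


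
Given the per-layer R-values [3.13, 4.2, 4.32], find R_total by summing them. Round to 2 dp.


R_total = 3.13 + 4.2 + 4.32 = 11.65

11.65


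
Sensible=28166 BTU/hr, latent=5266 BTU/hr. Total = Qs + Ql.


Qt = 28166 + 5266 = 33432 BTU/hr

33432 BTU/hr


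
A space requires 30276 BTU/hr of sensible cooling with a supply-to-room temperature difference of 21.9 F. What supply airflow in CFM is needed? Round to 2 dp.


CFM = 30276 / (1.08 * 21.9) = 1280.06

1280.06 CFM


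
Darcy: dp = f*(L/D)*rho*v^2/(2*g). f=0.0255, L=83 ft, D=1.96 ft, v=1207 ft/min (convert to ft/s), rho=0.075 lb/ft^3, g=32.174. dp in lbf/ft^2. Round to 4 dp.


v_fps = 1207/60 = 20.1167 ft/s
dp = 0.0255*(83/1.96)*0.075*20.1167^2/(2*32.174) = 0.5093 lbf/ft^2

0.5093 lbf/ft^2


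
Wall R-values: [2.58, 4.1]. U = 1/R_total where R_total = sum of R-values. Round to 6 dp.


R_total = 2.58 + 4.1 = 6.68
U = 1/6.68 = 0.149701

0.149701


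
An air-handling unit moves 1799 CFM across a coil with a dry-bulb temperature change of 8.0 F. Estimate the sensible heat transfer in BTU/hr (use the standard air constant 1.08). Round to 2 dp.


Q = 1.08 * 1799 * 8.0 = 15543.36 BTU/hr

15543.36 BTU/hr


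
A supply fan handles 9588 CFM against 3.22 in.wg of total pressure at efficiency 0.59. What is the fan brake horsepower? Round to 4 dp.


BHP = 9588 * 3.22 / (6356 * 0.59) = 8.2328 hp

8.2328 hp


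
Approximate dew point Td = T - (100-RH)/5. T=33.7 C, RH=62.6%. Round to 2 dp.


Td = 33.7 - (100-62.6)/5 = 26.22 C

26.22 C


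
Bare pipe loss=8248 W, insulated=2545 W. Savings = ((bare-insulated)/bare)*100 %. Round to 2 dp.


Savings = ((8248-2545)/8248)*100 = 69.14 %

69.14 %


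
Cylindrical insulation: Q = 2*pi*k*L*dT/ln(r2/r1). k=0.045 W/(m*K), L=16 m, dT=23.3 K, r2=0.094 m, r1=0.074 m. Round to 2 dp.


Q = 2*pi*0.045*16*23.3/ln(0.094/0.074) = 440.61 W

440.61 W


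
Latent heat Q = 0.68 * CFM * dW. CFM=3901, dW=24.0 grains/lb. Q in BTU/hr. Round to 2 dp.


Q = 0.68 * 3901 * 24.0 = 63664.32 BTU/hr

63664.32 BTU/hr


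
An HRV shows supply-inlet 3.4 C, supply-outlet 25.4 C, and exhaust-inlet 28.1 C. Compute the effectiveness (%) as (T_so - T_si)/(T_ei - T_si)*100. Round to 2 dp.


eff = (25.4-3.4)/(28.1-3.4)*100 = 89.07 %

89.07 %


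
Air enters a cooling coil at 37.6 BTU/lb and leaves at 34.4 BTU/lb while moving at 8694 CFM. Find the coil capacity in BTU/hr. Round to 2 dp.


Q = 4.5 * 8694 * (37.6 - 34.4) = 125193.60 BTU/hr

125193.60 BTU/hr


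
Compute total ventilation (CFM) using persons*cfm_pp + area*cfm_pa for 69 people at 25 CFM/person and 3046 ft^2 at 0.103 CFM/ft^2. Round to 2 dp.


Total = 69*25 + 3046*0.103 = 2038.74 CFM

2038.74 CFM


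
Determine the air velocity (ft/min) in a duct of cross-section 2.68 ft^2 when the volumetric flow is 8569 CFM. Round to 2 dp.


V = 8569 / 2.68 = 3197.39 ft/min

3197.39 ft/min


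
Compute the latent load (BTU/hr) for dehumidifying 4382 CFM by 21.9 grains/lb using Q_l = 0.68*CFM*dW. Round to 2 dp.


Q = 0.68 * 4382 * 21.9 = 65256.74 BTU/hr

65256.74 BTU/hr


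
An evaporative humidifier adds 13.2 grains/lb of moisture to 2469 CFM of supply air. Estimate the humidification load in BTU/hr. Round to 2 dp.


Q = 0.68 * 2469 * 13.2 = 22161.74 BTU/hr

22161.74 BTU/hr


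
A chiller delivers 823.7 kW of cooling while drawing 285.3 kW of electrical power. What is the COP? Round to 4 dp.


COP = 823.7 / 285.3 = 2.8871

2.8871


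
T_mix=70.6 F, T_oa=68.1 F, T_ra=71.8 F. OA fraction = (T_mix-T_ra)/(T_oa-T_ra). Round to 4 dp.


frac = (70.6 - 71.8) / (68.1 - 71.8) = 0.3243

0.3243


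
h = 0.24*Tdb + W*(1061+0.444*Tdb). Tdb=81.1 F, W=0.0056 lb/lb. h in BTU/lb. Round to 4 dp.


h = 0.24*81.1 + 0.0056*(1061+0.444*81.1) = 25.6072 BTU/lb

25.6072 BTU/lb


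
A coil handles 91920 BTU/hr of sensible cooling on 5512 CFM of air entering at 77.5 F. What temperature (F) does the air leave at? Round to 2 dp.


dT = 91920/(1.08*5512) = 15.4411
T_leave = 77.5 - 15.4411 = 62.06 F

62.06 F


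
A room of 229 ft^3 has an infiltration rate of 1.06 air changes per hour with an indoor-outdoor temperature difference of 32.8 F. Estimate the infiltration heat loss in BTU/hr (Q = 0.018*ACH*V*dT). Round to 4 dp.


Q = 0.018 * 1.06 * 229 * 32.8 = 143.3137 BTU/hr

143.3137 BTU/hr


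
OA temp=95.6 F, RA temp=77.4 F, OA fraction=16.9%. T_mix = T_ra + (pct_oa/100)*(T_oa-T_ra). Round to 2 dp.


T_mix = 77.4 + (16.9/100)*(95.6-77.4) = 80.48 F

80.48 F


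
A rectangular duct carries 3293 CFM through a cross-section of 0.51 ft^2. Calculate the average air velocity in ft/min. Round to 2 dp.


V = 3293 / 0.51 = 6456.86 ft/min

6456.86 ft/min


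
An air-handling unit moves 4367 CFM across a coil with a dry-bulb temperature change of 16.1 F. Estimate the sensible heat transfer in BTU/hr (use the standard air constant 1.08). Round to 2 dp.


Q = 1.08 * 4367 * 16.1 = 75933.40 BTU/hr

75933.40 BTU/hr


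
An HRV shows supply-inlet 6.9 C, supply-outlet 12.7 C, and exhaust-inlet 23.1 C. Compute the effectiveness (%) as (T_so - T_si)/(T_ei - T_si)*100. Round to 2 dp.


eff = (12.7-6.9)/(23.1-6.9)*100 = 35.80 %

35.80 %


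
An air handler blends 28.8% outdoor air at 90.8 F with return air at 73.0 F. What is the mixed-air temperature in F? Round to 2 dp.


T_mix = 73.0 + (28.8/100)*(90.8-73.0) = 78.13 F

78.13 F


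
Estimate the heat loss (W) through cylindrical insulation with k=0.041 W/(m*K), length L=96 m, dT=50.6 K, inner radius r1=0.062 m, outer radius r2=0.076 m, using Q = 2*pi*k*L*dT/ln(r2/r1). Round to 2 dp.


Q = 2*pi*0.041*96*50.6/ln(0.076/0.062) = 6146.25 W

6146.25 W


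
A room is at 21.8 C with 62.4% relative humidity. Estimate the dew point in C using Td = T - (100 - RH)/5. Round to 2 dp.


Td = 21.8 - (100-62.4)/5 = 14.28 C

14.28 C


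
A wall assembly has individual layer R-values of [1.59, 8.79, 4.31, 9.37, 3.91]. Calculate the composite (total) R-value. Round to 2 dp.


R_total = 1.59 + 8.79 + 4.31 + 9.37 + 3.91 = 27.97

27.97


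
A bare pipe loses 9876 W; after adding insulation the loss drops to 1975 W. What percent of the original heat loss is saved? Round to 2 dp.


Savings = ((9876-1975)/9876)*100 = 80.00 %

80.00 %


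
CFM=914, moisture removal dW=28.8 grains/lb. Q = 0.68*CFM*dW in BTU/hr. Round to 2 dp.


Q = 0.68 * 914 * 28.8 = 17899.78 BTU/hr

17899.78 BTU/hr


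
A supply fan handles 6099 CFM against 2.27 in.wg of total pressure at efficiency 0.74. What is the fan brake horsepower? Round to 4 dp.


BHP = 6099 * 2.27 / (6356 * 0.74) = 2.9435 hp

2.9435 hp


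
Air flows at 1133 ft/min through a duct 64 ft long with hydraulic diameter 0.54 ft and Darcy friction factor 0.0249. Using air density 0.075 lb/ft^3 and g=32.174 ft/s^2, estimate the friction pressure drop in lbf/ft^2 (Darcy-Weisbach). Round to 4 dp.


v_fps = 1133/60 = 18.8833 ft/s
dp = 0.0249*(64/0.54)*0.075*18.8833^2/(2*32.174) = 1.2265 lbf/ft^2

1.2265 lbf/ft^2


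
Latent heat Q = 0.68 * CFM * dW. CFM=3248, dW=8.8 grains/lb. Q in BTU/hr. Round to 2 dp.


Q = 0.68 * 3248 * 8.8 = 19436.03 BTU/hr

19436.03 BTU/hr


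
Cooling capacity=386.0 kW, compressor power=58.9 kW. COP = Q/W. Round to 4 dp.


COP = 386.0 / 58.9 = 6.5535

6.5535


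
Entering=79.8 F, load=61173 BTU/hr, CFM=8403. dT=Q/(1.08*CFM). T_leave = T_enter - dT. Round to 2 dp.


dT = 61173/(1.08*8403) = 6.7406
T_leave = 79.8 - 6.7406 = 73.06 F

73.06 F


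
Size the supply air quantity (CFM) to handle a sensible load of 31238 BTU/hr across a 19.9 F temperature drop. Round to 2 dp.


CFM = 31238 / (1.08 * 19.9) = 1453.47

1453.47 CFM


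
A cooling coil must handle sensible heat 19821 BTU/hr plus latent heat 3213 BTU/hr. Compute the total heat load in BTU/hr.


Qt = 19821 + 3213 = 23034 BTU/hr

23034 BTU/hr


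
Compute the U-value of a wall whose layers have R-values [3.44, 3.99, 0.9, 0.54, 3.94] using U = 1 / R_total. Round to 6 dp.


R_total = 3.44 + 3.99 + 0.9 + 0.54 + 3.94 = 12.81
U = 1/12.81 = 0.078064

0.078064


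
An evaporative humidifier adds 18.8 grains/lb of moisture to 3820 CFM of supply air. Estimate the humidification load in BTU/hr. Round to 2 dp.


Q = 0.68 * 3820 * 18.8 = 48834.88 BTU/hr

48834.88 BTU/hr


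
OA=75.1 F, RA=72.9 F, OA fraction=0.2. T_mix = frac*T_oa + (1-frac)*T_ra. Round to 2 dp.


T_mix = 0.2*75.1 + 0.8*72.9 = 73.34 F

73.34 F


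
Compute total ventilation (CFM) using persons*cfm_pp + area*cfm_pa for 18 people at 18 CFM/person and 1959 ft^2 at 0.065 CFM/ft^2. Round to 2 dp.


Total = 18*18 + 1959*0.065 = 451.34 CFM

451.34 CFM


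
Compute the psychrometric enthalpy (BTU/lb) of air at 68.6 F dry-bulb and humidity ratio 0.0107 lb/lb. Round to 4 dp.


h = 0.24*68.6 + 0.0107*(1061+0.444*68.6) = 28.1426 BTU/lb

28.1426 BTU/lb


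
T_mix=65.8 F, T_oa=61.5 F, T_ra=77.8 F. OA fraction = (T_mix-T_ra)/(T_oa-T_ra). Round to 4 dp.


frac = (65.8 - 77.8) / (61.5 - 77.8) = 0.7362

0.7362


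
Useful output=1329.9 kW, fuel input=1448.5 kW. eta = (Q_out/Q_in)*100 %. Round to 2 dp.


eta = (1329.9/1448.5)*100 = 91.81 %

91.81 %


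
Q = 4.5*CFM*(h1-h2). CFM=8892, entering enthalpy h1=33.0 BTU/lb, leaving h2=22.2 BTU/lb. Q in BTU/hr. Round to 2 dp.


Q = 4.5 * 8892 * (33.0 - 22.2) = 432151.20 BTU/hr

432151.20 BTU/hr


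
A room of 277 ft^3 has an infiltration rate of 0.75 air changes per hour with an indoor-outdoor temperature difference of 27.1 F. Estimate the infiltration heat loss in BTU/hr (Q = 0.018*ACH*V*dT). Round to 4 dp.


Q = 0.018 * 0.75 * 277 * 27.1 = 101.3405 BTU/hr

101.3405 BTU/hr


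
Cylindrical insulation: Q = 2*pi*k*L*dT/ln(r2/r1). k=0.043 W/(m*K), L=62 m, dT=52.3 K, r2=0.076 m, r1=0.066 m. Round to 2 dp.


Q = 2*pi*0.043*62*52.3/ln(0.076/0.066) = 6209.84 W

6209.84 W


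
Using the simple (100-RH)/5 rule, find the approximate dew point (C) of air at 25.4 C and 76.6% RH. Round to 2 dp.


Td = 25.4 - (100-76.6)/5 = 20.72 C

20.72 C


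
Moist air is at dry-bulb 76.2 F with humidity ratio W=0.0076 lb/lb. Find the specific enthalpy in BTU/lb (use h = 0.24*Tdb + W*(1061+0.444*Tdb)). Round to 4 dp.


h = 0.24*76.2 + 0.0076*(1061+0.444*76.2) = 26.6087 BTU/lb

26.6087 BTU/lb


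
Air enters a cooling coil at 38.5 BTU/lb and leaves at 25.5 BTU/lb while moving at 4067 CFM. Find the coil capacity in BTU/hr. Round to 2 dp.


Q = 4.5 * 4067 * (38.5 - 25.5) = 237919.50 BTU/hr

237919.50 BTU/hr


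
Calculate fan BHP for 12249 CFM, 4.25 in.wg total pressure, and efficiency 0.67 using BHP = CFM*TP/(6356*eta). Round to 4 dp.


BHP = 12249 * 4.25 / (6356 * 0.67) = 12.2245 hp

12.2245 hp


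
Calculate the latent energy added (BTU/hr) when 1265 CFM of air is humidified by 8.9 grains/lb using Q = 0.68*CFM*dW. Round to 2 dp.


Q = 0.68 * 1265 * 8.9 = 7655.78 BTU/hr

7655.78 BTU/hr


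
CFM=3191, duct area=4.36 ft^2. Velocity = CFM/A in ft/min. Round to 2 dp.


V = 3191 / 4.36 = 731.88 ft/min

731.88 ft/min


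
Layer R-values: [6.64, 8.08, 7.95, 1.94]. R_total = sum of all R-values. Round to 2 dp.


R_total = 6.64 + 8.08 + 7.95 + 1.94 = 24.61

24.61


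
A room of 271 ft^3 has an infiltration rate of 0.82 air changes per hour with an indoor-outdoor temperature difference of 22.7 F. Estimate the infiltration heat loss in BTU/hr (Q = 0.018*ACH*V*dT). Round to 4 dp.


Q = 0.018 * 0.82 * 271 * 22.7 = 90.7991 BTU/hr

90.7991 BTU/hr


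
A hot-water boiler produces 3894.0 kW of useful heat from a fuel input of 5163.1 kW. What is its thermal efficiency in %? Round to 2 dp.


eta = (3894.0/5163.1)*100 = 75.42 %

75.42 %


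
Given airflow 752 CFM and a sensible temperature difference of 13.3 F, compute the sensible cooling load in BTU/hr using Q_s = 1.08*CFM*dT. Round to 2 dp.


Q = 1.08 * 752 * 13.3 = 10801.73 BTU/hr

10801.73 BTU/hr


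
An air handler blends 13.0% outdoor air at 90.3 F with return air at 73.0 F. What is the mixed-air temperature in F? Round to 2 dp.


T_mix = 73.0 + (13.0/100)*(90.3-73.0) = 75.25 F

75.25 F


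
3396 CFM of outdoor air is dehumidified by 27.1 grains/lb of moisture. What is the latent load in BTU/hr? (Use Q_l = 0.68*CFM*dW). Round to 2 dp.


Q = 0.68 * 3396 * 27.1 = 62581.49 BTU/hr

62581.49 BTU/hr


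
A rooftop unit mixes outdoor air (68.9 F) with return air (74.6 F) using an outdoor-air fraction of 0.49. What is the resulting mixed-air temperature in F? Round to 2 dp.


T_mix = 0.49*68.9 + 0.51*74.6 = 71.81 F

71.81 F


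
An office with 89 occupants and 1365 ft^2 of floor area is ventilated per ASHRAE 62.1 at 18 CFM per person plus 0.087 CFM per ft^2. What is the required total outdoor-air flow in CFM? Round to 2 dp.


Total = 89*18 + 1365*0.087 = 1720.76 CFM

1720.76 CFM


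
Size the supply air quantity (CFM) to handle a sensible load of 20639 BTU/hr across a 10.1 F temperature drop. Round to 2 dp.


CFM = 20639 / (1.08 * 10.1) = 1892.10

1892.10 CFM


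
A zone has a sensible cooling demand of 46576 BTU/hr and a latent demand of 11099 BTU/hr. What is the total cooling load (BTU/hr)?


Qt = 46576 + 11099 = 57675 BTU/hr

57675 BTU/hr


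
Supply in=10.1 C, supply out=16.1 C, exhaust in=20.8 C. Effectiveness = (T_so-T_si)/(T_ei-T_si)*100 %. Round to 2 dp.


eff = (16.1-10.1)/(20.8-10.1)*100 = 56.07 %

56.07 %


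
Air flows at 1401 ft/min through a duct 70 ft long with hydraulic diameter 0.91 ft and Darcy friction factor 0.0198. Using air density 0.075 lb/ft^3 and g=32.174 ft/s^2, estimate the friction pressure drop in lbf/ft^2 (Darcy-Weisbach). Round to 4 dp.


v_fps = 1401/60 = 23.35 ft/s
dp = 0.0198*(70/0.91)*0.075*23.35^2/(2*32.174) = 0.9679 lbf/ft^2

0.9679 lbf/ft^2


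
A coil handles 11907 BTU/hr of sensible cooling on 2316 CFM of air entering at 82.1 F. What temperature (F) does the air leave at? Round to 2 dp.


dT = 11907/(1.08*2316) = 4.7604
T_leave = 82.1 - 4.7604 = 77.34 F

77.34 F


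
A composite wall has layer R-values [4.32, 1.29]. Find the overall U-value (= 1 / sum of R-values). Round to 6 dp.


R_total = 4.32 + 1.29 = 5.61
U = 1/5.61 = 0.178253

0.178253


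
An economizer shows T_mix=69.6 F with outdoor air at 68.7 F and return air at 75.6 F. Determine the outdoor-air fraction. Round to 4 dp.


frac = (69.6 - 75.6) / (68.7 - 75.6) = 0.8696

0.8696


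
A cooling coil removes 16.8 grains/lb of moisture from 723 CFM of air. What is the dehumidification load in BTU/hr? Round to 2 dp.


Q = 0.68 * 723 * 16.8 = 8259.55 BTU/hr

8259.55 BTU/hr


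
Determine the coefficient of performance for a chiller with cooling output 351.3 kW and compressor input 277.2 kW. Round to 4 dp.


COP = 351.3 / 277.2 = 1.2673

1.2673


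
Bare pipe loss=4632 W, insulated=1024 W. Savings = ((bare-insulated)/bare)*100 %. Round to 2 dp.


Savings = ((4632-1024)/4632)*100 = 77.89 %

77.89 %


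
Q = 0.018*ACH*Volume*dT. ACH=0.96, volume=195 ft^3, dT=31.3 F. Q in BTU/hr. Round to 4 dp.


Q = 0.018 * 0.96 * 195 * 31.3 = 105.4685 BTU/hr

105.4685 BTU/hr


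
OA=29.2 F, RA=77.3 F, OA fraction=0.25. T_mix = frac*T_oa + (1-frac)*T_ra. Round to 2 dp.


T_mix = 0.25*29.2 + 0.75*77.3 = 65.28 F

65.28 F


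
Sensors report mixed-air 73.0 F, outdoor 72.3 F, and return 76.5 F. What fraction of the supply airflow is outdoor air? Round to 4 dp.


frac = (73.0 - 76.5) / (72.3 - 76.5) = 0.8333

0.8333


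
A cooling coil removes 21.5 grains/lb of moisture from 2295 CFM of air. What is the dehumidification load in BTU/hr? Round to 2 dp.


Q = 0.68 * 2295 * 21.5 = 33552.90 BTU/hr

33552.90 BTU/hr


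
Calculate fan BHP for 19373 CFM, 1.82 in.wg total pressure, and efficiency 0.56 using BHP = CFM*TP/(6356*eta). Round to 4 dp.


BHP = 19373 * 1.82 / (6356 * 0.56) = 9.9060 hp

9.9060 hp


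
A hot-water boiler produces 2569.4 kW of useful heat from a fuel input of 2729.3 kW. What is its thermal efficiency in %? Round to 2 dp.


eta = (2569.4/2729.3)*100 = 94.14 %

94.14 %


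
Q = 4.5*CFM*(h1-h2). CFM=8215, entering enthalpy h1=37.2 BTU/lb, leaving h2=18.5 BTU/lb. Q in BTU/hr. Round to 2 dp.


Q = 4.5 * 8215 * (37.2 - 18.5) = 691292.25 BTU/hr

691292.25 BTU/hr


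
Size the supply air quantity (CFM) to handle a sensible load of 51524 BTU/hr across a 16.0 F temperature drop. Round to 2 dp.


CFM = 51524 / (1.08 * 16.0) = 2981.71

2981.71 CFM


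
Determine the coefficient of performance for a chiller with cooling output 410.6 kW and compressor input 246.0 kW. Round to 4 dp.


COP = 410.6 / 246.0 = 1.6691

1.6691


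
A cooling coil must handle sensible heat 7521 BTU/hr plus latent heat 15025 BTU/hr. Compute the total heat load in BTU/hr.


Qt = 7521 + 15025 = 22546 BTU/hr

22546 BTU/hr


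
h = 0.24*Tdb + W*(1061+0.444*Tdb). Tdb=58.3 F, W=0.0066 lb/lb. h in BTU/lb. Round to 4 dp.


h = 0.24*58.3 + 0.0066*(1061+0.444*58.3) = 21.1654 BTU/lb

21.1654 BTU/lb


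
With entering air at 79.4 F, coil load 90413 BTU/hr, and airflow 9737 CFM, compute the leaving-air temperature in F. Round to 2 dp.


dT = 90413/(1.08*9737) = 8.5977
T_leave = 79.4 - 8.5977 = 70.80 F

70.80 F


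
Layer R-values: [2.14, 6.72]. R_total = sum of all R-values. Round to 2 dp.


R_total = 2.14 + 6.72 = 8.86

8.86


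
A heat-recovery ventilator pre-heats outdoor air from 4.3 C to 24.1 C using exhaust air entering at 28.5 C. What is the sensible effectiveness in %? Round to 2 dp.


eff = (24.1-4.3)/(28.5-4.3)*100 = 81.82 %

81.82 %


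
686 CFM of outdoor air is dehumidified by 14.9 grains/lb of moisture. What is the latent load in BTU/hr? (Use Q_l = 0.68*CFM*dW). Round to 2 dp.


Q = 0.68 * 686 * 14.9 = 6950.55 BTU/hr

6950.55 BTU/hr


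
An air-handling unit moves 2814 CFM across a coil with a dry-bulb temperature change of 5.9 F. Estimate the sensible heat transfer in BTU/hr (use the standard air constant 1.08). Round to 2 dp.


Q = 1.08 * 2814 * 5.9 = 17930.81 BTU/hr

17930.81 BTU/hr


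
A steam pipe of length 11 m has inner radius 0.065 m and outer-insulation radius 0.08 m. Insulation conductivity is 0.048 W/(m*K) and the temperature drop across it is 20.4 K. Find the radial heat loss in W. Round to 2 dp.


Q = 2*pi*0.048*11*20.4/ln(0.08/0.065) = 325.94 W

325.94 W


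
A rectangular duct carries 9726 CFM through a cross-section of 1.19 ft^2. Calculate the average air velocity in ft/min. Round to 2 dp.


V = 9726 / 1.19 = 8173.11 ft/min

8173.11 ft/min


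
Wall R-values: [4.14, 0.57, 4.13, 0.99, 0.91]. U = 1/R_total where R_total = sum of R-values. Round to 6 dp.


R_total = 4.14 + 0.57 + 4.13 + 0.99 + 0.91 = 10.74
U = 1/10.74 = 0.093110

0.093110


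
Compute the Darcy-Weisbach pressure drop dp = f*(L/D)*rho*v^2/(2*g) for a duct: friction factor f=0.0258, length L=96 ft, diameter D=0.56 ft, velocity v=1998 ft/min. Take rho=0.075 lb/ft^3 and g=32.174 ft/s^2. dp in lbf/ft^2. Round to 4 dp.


v_fps = 1998/60 = 33.3 ft/s
dp = 0.0258*(96/0.56)*0.075*33.3^2/(2*32.174) = 5.7163 lbf/ft^2

5.7163 lbf/ft^2


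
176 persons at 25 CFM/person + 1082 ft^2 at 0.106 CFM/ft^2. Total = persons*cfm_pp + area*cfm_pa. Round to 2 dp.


Total = 176*25 + 1082*0.106 = 4514.69 CFM

4514.69 CFM


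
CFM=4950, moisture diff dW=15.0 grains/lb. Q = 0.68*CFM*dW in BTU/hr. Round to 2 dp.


Q = 0.68 * 4950 * 15.0 = 50490.00 BTU/hr

50490.00 BTU/hr


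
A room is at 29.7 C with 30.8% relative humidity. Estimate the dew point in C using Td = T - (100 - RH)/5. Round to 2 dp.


Td = 29.7 - (100-30.8)/5 = 15.86 C

15.86 C


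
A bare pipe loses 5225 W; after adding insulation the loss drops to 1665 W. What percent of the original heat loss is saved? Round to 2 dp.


Savings = ((5225-1665)/5225)*100 = 68.13 %

68.13 %


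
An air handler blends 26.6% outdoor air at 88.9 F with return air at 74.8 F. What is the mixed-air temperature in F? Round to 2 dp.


T_mix = 74.8 + (26.6/100)*(88.9-74.8) = 78.55 F

78.55 F


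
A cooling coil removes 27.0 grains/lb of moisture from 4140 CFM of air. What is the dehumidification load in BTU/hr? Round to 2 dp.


Q = 0.68 * 4140 * 27.0 = 76010.40 BTU/hr

76010.40 BTU/hr


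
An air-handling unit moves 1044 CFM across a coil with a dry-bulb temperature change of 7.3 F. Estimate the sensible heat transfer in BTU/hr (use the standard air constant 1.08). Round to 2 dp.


Q = 1.08 * 1044 * 7.3 = 8230.90 BTU/hr

8230.90 BTU/hr


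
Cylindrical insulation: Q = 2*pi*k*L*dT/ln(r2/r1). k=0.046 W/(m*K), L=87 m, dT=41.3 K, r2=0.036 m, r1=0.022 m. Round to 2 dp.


Q = 2*pi*0.046*87*41.3/ln(0.036/0.022) = 2108.73 W

2108.73 W


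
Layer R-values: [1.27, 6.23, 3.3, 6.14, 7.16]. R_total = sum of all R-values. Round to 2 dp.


R_total = 1.27 + 6.23 + 3.3 + 6.14 + 7.16 = 24.10

24.10


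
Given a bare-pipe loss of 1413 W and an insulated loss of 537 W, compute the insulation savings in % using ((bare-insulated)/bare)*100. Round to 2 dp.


Savings = ((1413-537)/1413)*100 = 62.00 %

62.00 %


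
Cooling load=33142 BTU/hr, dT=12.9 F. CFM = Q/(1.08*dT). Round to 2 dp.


CFM = 33142 / (1.08 * 12.9) = 2378.84

2378.84 CFM


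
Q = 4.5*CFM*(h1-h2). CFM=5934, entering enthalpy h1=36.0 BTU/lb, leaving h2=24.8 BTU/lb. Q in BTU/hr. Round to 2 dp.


Q = 4.5 * 5934 * (36.0 - 24.8) = 299073.60 BTU/hr

299073.60 BTU/hr


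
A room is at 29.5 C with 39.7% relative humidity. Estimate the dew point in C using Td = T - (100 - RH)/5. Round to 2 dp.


Td = 29.5 - (100-39.7)/5 = 17.44 C

17.44 C


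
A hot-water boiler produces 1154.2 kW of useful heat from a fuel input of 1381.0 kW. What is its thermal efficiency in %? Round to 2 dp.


eta = (1154.2/1381.0)*100 = 83.58 %

83.58 %


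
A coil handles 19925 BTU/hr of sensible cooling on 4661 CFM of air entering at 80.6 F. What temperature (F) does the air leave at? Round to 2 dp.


dT = 19925/(1.08*4661) = 3.9582
T_leave = 80.6 - 3.9582 = 76.64 F

76.64 F


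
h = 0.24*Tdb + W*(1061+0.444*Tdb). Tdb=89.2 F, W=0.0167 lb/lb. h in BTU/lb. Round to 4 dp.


h = 0.24*89.2 + 0.0167*(1061+0.444*89.2) = 39.7881 BTU/lb

39.7881 BTU/lb


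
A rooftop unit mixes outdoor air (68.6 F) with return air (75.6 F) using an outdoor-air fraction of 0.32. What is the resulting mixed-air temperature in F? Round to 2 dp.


T_mix = 0.32*68.6 + 0.68*75.6 = 73.36 F

73.36 F


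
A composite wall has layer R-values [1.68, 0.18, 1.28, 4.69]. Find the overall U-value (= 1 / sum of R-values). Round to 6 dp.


R_total = 1.68 + 0.18 + 1.28 + 4.69 = 7.83
U = 1/7.83 = 0.127714

0.127714


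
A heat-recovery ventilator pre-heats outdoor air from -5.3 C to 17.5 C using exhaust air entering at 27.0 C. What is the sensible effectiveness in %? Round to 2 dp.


eff = (17.5-(-5.3))/(27.0-(-5.3))*100 = 70.59 %

70.59 %


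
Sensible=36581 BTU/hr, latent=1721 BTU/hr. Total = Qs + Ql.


Qt = 36581 + 1721 = 38302 BTU/hr

38302 BTU/hr


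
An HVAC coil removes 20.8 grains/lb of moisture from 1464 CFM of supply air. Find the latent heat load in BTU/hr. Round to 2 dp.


Q = 0.68 * 1464 * 20.8 = 20706.82 BTU/hr

20706.82 BTU/hr


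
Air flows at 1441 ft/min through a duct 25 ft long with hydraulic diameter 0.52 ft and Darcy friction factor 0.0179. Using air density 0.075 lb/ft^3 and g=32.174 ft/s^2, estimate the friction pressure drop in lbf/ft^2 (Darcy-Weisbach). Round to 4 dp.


v_fps = 1441/60 = 24.0167 ft/s
dp = 0.0179*(25/0.52)*0.075*24.0167^2/(2*32.174) = 0.5786 lbf/ft^2

0.5786 lbf/ft^2


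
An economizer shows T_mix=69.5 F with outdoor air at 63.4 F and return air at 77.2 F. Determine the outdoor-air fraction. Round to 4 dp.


frac = (69.5 - 77.2) / (63.4 - 77.2) = 0.5580

0.5580


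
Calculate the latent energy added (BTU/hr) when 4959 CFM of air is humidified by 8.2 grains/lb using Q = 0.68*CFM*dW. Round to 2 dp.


Q = 0.68 * 4959 * 8.2 = 27651.38 BTU/hr

27651.38 BTU/hr


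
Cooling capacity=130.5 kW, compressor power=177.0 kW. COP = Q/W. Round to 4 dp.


COP = 130.5 / 177.0 = 0.7373

0.7373


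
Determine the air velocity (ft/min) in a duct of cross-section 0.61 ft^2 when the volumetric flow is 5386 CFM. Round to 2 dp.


V = 5386 / 0.61 = 8829.51 ft/min

8829.51 ft/min


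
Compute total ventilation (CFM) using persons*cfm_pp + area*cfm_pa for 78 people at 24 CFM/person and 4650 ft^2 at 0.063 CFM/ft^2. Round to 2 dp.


Total = 78*24 + 4650*0.063 = 2164.95 CFM

2164.95 CFM


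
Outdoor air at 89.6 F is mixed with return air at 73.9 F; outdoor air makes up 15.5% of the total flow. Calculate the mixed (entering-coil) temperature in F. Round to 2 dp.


T_mix = 73.9 + (15.5/100)*(89.6-73.9) = 76.33 F

76.33 F


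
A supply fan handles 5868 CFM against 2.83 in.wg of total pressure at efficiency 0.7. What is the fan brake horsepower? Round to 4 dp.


BHP = 5868 * 2.83 / (6356 * 0.7) = 3.7325 hp

3.7325 hp


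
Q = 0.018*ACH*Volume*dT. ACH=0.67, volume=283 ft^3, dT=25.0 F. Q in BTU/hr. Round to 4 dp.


Q = 0.018 * 0.67 * 283 * 25.0 = 85.3245 BTU/hr

85.3245 BTU/hr


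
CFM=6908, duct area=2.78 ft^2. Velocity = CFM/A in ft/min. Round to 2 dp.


V = 6908 / 2.78 = 2484.89 ft/min

2484.89 ft/min


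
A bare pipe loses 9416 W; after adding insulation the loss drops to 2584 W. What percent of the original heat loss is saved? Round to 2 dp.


Savings = ((9416-2584)/9416)*100 = 72.56 %

72.56 %


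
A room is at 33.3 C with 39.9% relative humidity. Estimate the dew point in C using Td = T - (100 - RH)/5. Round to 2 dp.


Td = 33.3 - (100-39.9)/5 = 21.28 C

21.28 C


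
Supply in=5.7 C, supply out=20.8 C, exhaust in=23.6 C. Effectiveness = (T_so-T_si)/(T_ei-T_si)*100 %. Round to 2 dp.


eff = (20.8-5.7)/(23.6-5.7)*100 = 84.36 %

84.36 %


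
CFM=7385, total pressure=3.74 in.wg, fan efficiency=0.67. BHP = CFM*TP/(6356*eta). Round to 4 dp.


BHP = 7385 * 3.74 / (6356 * 0.67) = 6.4858 hp

6.4858 hp


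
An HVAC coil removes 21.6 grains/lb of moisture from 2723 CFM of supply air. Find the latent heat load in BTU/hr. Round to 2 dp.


Q = 0.68 * 2723 * 21.6 = 39995.42 BTU/hr

39995.42 BTU/hr


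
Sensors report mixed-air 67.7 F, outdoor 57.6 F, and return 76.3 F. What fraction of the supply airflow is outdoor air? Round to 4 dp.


frac = (67.7 - 76.3) / (57.6 - 76.3) = 0.4599

0.4599


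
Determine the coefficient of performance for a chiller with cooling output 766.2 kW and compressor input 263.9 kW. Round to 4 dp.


COP = 766.2 / 263.9 = 2.9034

2.9034


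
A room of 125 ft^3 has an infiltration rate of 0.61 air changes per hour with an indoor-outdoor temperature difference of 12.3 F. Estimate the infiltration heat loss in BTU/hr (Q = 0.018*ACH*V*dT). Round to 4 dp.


Q = 0.018 * 0.61 * 125 * 12.3 = 16.8818 BTU/hr

16.8818 BTU/hr


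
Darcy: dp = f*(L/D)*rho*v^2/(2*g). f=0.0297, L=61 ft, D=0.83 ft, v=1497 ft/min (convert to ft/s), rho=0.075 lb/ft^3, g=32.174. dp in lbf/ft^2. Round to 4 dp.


v_fps = 1497/60 = 24.95 ft/s
dp = 0.0297*(61/0.83)*0.075*24.95^2/(2*32.174) = 1.5837 lbf/ft^2

1.5837 lbf/ft^2


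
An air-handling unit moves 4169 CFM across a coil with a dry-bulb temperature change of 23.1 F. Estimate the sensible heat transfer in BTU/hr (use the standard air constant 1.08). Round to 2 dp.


Q = 1.08 * 4169 * 23.1 = 104008.21 BTU/hr

104008.21 BTU/hr


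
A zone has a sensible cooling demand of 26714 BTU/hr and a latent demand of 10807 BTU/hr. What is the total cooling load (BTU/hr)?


Qt = 26714 + 10807 = 37521 BTU/hr

37521 BTU/hr


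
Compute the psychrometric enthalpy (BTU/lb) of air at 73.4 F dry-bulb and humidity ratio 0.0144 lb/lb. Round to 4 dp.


h = 0.24*73.4 + 0.0144*(1061+0.444*73.4) = 33.3637 BTU/lb

33.3637 BTU/lb


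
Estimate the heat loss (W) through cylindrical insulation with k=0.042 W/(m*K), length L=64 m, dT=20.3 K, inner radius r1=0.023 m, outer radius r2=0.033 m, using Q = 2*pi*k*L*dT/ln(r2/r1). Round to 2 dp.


Q = 2*pi*0.042*64*20.3/ln(0.033/0.023) = 949.69 W

949.69 W


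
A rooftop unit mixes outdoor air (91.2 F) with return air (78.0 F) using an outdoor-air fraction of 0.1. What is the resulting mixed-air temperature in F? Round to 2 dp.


T_mix = 0.1*91.2 + 0.9*78.0 = 79.32 F

79.32 F


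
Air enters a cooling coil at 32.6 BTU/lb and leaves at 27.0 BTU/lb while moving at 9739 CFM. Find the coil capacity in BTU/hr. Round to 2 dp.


Q = 4.5 * 9739 * (32.6 - 27.0) = 245422.80 BTU/hr

245422.80 BTU/hr


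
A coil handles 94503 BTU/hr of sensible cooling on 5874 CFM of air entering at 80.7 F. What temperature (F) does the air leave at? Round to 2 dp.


dT = 94503/(1.08*5874) = 14.8966
T_leave = 80.7 - 14.8966 = 65.80 F

65.80 F


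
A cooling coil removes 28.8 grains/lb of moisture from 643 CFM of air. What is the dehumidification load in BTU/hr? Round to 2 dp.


Q = 0.68 * 643 * 28.8 = 12592.51 BTU/hr

12592.51 BTU/hr


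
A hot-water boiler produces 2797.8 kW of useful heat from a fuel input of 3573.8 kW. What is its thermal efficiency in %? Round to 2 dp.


eta = (2797.8/3573.8)*100 = 78.29 %

78.29 %


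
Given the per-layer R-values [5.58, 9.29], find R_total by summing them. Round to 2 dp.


R_total = 5.58 + 9.29 = 14.87

14.87


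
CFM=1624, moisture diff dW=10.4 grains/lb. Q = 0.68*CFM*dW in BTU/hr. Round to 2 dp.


Q = 0.68 * 1624 * 10.4 = 11484.93 BTU/hr

11484.93 BTU/hr


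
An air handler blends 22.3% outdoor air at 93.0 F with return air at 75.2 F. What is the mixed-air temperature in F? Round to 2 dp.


T_mix = 75.2 + (22.3/100)*(93.0-75.2) = 79.17 F

79.17 F


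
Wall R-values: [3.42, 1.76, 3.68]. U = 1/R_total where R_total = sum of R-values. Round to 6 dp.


R_total = 3.42 + 1.76 + 3.68 = 8.86
U = 1/8.86 = 0.112867

0.112867


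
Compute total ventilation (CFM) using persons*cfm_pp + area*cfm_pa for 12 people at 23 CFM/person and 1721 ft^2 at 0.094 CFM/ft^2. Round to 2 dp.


Total = 12*23 + 1721*0.094 = 437.77 CFM

437.77 CFM


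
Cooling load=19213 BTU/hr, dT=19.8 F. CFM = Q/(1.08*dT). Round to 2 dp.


CFM = 19213 / (1.08 * 19.8) = 898.48

898.48 CFM


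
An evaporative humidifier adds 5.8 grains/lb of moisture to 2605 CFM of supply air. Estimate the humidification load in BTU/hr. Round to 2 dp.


Q = 0.68 * 2605 * 5.8 = 10274.12 BTU/hr

10274.12 BTU/hr


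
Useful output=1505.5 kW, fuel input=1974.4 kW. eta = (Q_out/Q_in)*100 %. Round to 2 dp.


eta = (1505.5/1974.4)*100 = 76.25 %

76.25 %


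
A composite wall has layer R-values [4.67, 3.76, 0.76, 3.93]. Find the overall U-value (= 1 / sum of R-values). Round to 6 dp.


R_total = 4.67 + 3.76 + 0.76 + 3.93 = 13.12
U = 1/13.12 = 0.076220

0.076220


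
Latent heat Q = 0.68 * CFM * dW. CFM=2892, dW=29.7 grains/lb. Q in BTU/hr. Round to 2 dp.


Q = 0.68 * 2892 * 29.7 = 58406.83 BTU/hr

58406.83 BTU/hr


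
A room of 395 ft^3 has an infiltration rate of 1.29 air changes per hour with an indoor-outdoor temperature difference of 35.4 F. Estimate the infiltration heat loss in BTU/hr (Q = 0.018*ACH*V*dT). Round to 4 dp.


Q = 0.018 * 1.29 * 395 * 35.4 = 324.6853 BTU/hr

324.6853 BTU/hr


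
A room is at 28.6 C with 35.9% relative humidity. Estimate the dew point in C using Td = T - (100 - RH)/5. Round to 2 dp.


Td = 28.6 - (100-35.9)/5 = 15.78 C

15.78 C


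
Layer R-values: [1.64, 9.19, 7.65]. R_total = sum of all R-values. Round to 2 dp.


R_total = 1.64 + 9.19 + 7.65 = 18.48

18.48


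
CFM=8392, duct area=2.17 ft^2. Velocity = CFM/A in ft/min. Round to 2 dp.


V = 8392 / 2.17 = 3867.28 ft/min

3867.28 ft/min


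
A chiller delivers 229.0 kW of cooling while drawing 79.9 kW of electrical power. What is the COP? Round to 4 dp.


COP = 229.0 / 79.9 = 2.8661

2.8661


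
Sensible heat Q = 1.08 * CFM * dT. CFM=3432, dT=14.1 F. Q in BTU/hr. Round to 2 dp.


Q = 1.08 * 3432 * 14.1 = 52262.50 BTU/hr

52262.50 BTU/hr


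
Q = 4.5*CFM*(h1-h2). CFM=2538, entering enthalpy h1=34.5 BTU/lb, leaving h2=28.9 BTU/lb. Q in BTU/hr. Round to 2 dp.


Q = 4.5 * 2538 * (34.5 - 28.9) = 63957.60 BTU/hr

63957.60 BTU/hr


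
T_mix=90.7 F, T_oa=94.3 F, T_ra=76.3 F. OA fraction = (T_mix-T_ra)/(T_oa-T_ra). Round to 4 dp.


frac = (90.7 - 76.3) / (94.3 - 76.3) = 0.8000

0.8000


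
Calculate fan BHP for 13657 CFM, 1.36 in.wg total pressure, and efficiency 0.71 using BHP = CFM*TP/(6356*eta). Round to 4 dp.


BHP = 13657 * 1.36 / (6356 * 0.71) = 4.1158 hp

4.1158 hp


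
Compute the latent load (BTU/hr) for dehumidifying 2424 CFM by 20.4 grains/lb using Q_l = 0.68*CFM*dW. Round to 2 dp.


Q = 0.68 * 2424 * 20.4 = 33625.73 BTU/hr

33625.73 BTU/hr


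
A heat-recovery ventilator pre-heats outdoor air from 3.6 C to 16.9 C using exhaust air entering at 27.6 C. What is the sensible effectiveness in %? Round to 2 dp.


eff = (16.9-3.6)/(27.6-3.6)*100 = 55.42 %

55.42 %


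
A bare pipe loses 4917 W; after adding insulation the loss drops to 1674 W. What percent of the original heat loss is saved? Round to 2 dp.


Savings = ((4917-1674)/4917)*100 = 65.95 %

65.95 %
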